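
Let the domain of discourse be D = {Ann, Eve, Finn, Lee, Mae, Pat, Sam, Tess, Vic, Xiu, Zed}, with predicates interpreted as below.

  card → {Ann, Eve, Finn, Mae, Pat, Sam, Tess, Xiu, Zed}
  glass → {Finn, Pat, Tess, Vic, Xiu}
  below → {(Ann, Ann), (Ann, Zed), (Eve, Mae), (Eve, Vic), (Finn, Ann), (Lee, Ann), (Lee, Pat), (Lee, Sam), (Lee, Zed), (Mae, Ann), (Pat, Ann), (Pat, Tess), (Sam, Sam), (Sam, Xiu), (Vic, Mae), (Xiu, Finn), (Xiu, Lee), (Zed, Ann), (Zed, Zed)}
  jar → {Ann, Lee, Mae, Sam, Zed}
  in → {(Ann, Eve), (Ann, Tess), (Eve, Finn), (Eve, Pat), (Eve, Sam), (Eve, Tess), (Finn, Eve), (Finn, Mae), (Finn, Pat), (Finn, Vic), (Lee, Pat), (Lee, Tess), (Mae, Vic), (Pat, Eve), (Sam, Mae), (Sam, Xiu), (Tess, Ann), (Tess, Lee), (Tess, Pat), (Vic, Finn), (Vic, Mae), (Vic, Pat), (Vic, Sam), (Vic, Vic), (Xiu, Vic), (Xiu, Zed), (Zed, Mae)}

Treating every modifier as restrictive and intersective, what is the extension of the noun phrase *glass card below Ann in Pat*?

⟦below Ann⟧ = {x : ⟨x, Ann⟩ ∈ ⟦below⟧} = {Ann, Finn, Lee, Mae, Pat, Zed}
⟦in Pat⟧ = {x : ⟨x, Pat⟩ ∈ ⟦in⟧} = {Eve, Finn, Lee, Tess, Vic}
⟦card⟧ = {Ann, Eve, Finn, Mae, Pat, Sam, Tess, Xiu, Zed}
… ∩ ⟦below Ann⟧ = {Ann, Eve, Finn, Mae, Pat, Sam, Tess, Xiu, Zed} ∩ {Ann, Finn, Lee, Mae, Pat, Zed} = {Ann, Finn, Mae, Pat, Zed}
… ∩ ⟦in Pat⟧ = {Ann, Finn, Mae, Pat, Zed} ∩ {Eve, Finn, Lee, Tess, Vic} = {Finn}
… ∩ ⟦glass⟧ = {Finn} ∩ {Finn, Pat, Tess, Vic, Xiu} = {Finn}
So ⟦glass card below Ann in Pat⟧ = {Finn}.

{Finn}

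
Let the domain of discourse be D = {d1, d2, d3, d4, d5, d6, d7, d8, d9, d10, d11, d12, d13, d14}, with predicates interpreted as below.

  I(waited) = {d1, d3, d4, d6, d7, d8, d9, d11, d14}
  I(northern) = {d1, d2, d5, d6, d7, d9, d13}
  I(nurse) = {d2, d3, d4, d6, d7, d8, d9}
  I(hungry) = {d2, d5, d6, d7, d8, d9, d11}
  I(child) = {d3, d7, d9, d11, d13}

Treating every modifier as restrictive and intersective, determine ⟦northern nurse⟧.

⟦nurse⟧ = {d2, d3, d4, d6, d7, d8, d9}
… ∩ ⟦northern⟧ = {d2, d3, d4, d6, d7, d8, d9} ∩ {d1, d2, d5, d6, d7, d9, d13} = {d2, d6, d7, d9}
So ⟦northern nurse⟧ = {d2, d6, d7, d9}.

{d2, d6, d7, d9}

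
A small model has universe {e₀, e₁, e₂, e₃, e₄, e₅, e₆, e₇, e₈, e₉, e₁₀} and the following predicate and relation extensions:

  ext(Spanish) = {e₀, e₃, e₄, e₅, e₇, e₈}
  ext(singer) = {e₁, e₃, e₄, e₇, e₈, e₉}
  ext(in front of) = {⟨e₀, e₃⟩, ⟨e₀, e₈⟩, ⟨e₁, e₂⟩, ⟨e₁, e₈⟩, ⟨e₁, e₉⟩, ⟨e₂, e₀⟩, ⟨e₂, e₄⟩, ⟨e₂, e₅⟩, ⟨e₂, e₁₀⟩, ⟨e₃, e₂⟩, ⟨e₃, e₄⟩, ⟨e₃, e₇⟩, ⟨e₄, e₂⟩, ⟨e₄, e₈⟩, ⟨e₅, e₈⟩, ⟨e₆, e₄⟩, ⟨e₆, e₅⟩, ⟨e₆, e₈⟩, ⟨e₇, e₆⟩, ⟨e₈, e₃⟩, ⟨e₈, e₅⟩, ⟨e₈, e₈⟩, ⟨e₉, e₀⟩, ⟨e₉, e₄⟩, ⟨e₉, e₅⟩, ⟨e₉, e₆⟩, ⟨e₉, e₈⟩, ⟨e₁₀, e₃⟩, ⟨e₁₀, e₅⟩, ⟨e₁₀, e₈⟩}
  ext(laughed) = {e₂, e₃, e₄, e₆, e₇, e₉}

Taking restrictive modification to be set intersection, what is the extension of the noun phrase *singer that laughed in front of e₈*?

⟦that laughed⟧ = ⟦laughed⟧ = {e₂, e₃, e₄, e₆, e₇, e₉}
⟦in front of e₈⟧ = {x : ⟨x, e₈⟩ ∈ ⟦in front of⟧} = {e₀, e₁, e₄, e₅, e₆, e₈, e₉, e₁₀}
⟦singer⟧ = {e₁, e₃, e₄, e₇, e₈, e₉}
… ∩ ⟦that laughed⟧ = {e₁, e₃, e₄, e₇, e₈, e₉} ∩ {e₂, e₃, e₄, e₆, e₇, e₉} = {e₃, e₄, e₇, e₉}
… ∩ ⟦in front of e₈⟧ = {e₃, e₄, e₇, e₉} ∩ {e₀, e₁, e₄, e₅, e₆, e₈, e₉, e₁₀} = {e₄, e₉}
So ⟦singer that laughed in front of e₈⟧ = {e₄, e₉}.

{e₄, e₉}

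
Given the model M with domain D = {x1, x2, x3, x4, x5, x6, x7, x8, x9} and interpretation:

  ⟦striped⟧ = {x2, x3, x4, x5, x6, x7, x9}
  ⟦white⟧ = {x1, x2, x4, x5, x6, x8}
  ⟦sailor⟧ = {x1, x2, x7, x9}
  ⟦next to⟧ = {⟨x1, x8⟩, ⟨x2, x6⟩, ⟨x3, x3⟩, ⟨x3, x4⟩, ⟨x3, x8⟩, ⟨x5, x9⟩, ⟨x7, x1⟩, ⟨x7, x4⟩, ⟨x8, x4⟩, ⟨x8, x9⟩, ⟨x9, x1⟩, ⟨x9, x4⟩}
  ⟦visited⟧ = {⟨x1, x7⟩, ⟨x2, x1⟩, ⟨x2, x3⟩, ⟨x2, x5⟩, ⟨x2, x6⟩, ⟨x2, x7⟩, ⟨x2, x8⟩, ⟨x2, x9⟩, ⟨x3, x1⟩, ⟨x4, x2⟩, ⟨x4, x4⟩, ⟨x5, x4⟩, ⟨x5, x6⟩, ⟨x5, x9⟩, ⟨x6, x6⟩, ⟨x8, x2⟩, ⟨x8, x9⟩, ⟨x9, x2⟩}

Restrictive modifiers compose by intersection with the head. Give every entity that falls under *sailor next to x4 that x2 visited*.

{x7, x9}

⟦next to x4⟧ = {x : ⟨x, x4⟩ ∈ ⟦next to⟧} = {x3, x7, x8, x9}
⟦that x2 visited⟧ = {x : ⟨x2, x⟩ ∈ ⟦visited⟧} = {x1, x3, x5, x6, x7, x8, x9}
⟦sailor⟧ = {x1, x2, x7, x9}
… ∩ ⟦next to x4⟧ = {x1, x2, x7, x9} ∩ {x3, x7, x8, x9} = {x7, x9}
… ∩ ⟦that x2 visited⟧ = {x7, x9} ∩ {x1, x3, x5, x6, x7, x8, x9} = {x7, x9}
So ⟦sailor next to x4 that x2 visited⟧ = {x7, x9}.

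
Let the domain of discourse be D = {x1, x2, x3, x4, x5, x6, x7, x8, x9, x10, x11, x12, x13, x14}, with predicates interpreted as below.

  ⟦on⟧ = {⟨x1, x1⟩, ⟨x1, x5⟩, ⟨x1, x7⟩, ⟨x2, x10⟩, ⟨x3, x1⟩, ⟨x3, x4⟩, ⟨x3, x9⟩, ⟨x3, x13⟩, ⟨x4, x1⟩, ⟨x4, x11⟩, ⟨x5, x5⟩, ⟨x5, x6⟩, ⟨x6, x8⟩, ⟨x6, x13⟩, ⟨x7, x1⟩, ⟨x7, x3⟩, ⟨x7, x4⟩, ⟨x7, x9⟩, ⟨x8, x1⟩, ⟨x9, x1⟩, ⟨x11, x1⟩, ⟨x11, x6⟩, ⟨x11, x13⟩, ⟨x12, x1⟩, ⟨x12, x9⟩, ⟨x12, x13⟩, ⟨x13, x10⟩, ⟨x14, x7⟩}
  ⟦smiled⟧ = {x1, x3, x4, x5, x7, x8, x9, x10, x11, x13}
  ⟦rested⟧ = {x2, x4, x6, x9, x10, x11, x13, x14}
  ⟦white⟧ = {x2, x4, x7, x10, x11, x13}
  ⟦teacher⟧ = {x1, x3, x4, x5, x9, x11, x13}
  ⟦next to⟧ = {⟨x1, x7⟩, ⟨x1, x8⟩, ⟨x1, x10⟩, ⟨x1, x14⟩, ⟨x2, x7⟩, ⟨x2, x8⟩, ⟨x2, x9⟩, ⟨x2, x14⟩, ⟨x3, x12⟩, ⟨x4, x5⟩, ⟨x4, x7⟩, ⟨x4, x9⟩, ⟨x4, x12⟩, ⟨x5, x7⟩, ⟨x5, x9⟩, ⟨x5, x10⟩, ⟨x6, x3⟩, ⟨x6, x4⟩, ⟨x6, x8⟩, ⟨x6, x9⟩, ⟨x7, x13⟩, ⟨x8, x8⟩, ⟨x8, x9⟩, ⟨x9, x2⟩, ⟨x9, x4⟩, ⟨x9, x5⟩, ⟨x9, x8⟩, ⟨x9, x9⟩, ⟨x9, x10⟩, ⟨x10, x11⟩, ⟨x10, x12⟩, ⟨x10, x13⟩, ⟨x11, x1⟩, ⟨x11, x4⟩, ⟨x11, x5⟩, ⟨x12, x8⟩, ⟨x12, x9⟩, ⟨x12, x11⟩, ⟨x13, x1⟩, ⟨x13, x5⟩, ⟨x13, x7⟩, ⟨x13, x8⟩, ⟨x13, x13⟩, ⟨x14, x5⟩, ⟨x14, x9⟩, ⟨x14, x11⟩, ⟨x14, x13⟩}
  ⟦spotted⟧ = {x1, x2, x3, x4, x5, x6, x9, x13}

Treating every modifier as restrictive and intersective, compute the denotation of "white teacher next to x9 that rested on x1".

{x4}

⟦next to x9⟧ = {x : ⟨x, x9⟩ ∈ ⟦next to⟧} = {x2, x4, x5, x6, x8, x9, x12, x14}
⟦that rested⟧ = ⟦rested⟧ = {x2, x4, x6, x9, x10, x11, x13, x14}
⟦on x1⟧ = {x : ⟨x, x1⟩ ∈ ⟦on⟧} = {x1, x3, x4, x7, x8, x9, x11, x12}
⟦teacher⟧ = {x1, x3, x4, x5, x9, x11, x13}
… ∩ ⟦next to x9⟧ = {x1, x3, x4, x5, x9, x11, x13} ∩ {x2, x4, x5, x6, x8, x9, x12, x14} = {x4, x5, x9}
… ∩ ⟦that rested⟧ = {x4, x5, x9} ∩ {x2, x4, x6, x9, x10, x11, x13, x14} = {x4, x9}
… ∩ ⟦on x1⟧ = {x4, x9} ∩ {x1, x3, x4, x7, x8, x9, x11, x12} = {x4, x9}
… ∩ ⟦white⟧ = {x4, x9} ∩ {x2, x4, x7, x10, x11, x13} = {x4}
So ⟦white teacher next to x9 that rested on x1⟧ = {x4}.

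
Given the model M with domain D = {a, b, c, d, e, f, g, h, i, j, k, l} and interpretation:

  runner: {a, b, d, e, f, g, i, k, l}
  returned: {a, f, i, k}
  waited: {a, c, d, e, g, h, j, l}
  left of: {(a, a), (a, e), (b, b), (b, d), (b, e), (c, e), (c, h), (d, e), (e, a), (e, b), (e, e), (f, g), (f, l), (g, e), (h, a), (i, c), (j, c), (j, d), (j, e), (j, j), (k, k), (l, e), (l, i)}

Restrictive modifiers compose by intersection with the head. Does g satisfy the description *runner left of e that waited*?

yes

⟦left of e⟧ = {x : ⟨x, e⟩ ∈ ⟦left of⟧} = {a, b, c, d, e, g, j, l}
⟦that waited⟧ = ⟦waited⟧ = {a, c, d, e, g, h, j, l}
⟦runner⟧ = {a, b, d, e, f, g, i, k, l}
… ∩ ⟦left of e⟧ = {a, b, d, e, f, g, i, k, l} ∩ {a, b, c, d, e, g, j, l} = {a, b, d, e, g, l}
… ∩ ⟦that waited⟧ = {a, b, d, e, g, l} ∩ {a, c, d, e, g, h, j, l} = {a, d, e, g, l}
⟦runner left of e that waited⟧ = {a, d, e, g, l}; g ∈ this set.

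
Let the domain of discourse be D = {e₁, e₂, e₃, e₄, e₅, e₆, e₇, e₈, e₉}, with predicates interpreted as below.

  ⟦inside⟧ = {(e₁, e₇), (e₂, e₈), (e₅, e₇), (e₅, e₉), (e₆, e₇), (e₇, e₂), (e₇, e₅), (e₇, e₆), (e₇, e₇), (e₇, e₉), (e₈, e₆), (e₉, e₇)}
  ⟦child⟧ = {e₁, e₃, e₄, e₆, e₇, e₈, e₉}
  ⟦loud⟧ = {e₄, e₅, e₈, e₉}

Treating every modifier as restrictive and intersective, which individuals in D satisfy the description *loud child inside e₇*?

{e₉}

⟦inside e₇⟧ = {x : ⟨x, e₇⟩ ∈ ⟦inside⟧} = {e₁, e₅, e₆, e₇, e₉}
⟦child⟧ = {e₁, e₃, e₄, e₆, e₇, e₈, e₉}
… ∩ ⟦inside e₇⟧ = {e₁, e₃, e₄, e₆, e₇, e₈, e₉} ∩ {e₁, e₅, e₆, e₇, e₉} = {e₁, e₆, e₇, e₉}
… ∩ ⟦loud⟧ = {e₁, e₆, e₇, e₉} ∩ {e₄, e₅, e₈, e₉} = {e₉}
So ⟦loud child inside e₇⟧ = {e₉}.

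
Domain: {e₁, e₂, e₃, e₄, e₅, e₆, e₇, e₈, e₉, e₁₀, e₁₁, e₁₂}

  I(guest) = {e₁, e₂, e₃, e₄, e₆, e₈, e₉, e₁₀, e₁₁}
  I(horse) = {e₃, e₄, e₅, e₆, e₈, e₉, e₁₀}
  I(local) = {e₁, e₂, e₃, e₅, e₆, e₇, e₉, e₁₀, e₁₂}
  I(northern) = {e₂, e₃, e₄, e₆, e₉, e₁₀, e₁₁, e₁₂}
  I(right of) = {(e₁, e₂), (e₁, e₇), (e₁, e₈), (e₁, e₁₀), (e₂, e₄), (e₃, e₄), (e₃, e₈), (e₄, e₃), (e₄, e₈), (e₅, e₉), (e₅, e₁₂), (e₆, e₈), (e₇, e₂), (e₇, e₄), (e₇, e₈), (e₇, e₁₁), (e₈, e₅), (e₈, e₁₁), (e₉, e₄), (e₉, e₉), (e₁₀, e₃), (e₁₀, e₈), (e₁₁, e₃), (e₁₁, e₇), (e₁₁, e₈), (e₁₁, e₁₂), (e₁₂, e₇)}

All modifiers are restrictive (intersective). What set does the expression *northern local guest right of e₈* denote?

{e₃, e₆, e₁₀}

⟦right of e₈⟧ = {x : ⟨x, e₈⟩ ∈ ⟦right of⟧} = {e₁, e₃, e₄, e₆, e₇, e₁₀, e₁₁}
⟦guest⟧ = {e₁, e₂, e₃, e₄, e₆, e₈, e₉, e₁₀, e₁₁}
… ∩ ⟦right of e₈⟧ = {e₁, e₂, e₃, e₄, e₆, e₈, e₉, e₁₀, e₁₁} ∩ {e₁, e₃, e₄, e₆, e₇, e₁₀, e₁₁} = {e₁, e₃, e₄, e₆, e₁₀, e₁₁}
… ∩ ⟦northern⟧ = {e₁, e₃, e₄, e₆, e₁₀, e₁₁} ∩ {e₂, e₃, e₄, e₆, e₉, e₁₀, e₁₁, e₁₂} = {e₃, e₄, e₆, e₁₀, e₁₁}
… ∩ ⟦local⟧ = {e₃, e₄, e₆, e₁₀, e₁₁} ∩ {e₁, e₂, e₃, e₅, e₆, e₇, e₉, e₁₀, e₁₂} = {e₃, e₆, e₁₀}
So ⟦northern local guest right of e₈⟧ = {e₃, e₆, e₁₀}.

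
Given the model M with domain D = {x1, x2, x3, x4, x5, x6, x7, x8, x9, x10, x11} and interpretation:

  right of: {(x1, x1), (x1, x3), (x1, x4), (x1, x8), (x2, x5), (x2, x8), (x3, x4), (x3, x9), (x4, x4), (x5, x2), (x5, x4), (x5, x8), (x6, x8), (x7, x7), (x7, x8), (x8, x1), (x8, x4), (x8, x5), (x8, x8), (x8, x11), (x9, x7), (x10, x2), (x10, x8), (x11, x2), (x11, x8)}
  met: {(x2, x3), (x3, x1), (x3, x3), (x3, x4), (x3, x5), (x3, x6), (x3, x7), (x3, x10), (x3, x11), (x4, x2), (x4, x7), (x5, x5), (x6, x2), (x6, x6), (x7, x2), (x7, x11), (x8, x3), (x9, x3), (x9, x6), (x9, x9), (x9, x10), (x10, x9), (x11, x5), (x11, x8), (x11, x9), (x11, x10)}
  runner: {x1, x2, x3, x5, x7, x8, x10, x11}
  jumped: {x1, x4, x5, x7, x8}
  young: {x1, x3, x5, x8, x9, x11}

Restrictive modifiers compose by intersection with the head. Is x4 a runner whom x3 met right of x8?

⟦whom x3 met⟧ = {x : ⟨x3, x⟩ ∈ ⟦met⟧} = {x1, x3, x4, x5, x6, x7, x10, x11}
⟦right of x8⟧ = {x : ⟨x, x8⟩ ∈ ⟦right of⟧} = {x1, x2, x5, x6, x7, x8, x10, x11}
⟦runner⟧ = {x1, x2, x3, x5, x7, x8, x10, x11}
… ∩ ⟦whom x3 met⟧ = {x1, x2, x3, x5, x7, x8, x10, x11} ∩ {x1, x3, x4, x5, x6, x7, x10, x11} = {x1, x3, x5, x7, x10, x11}
… ∩ ⟦right of x8⟧ = {x1, x3, x5, x7, x10, x11} ∩ {x1, x2, x5, x6, x7, x8, x10, x11} = {x1, x5, x7, x10, x11}
⟦runner whom x3 met right of x8⟧ = {x1, x5, x7, x10, x11}; x4 ∉ this set.

no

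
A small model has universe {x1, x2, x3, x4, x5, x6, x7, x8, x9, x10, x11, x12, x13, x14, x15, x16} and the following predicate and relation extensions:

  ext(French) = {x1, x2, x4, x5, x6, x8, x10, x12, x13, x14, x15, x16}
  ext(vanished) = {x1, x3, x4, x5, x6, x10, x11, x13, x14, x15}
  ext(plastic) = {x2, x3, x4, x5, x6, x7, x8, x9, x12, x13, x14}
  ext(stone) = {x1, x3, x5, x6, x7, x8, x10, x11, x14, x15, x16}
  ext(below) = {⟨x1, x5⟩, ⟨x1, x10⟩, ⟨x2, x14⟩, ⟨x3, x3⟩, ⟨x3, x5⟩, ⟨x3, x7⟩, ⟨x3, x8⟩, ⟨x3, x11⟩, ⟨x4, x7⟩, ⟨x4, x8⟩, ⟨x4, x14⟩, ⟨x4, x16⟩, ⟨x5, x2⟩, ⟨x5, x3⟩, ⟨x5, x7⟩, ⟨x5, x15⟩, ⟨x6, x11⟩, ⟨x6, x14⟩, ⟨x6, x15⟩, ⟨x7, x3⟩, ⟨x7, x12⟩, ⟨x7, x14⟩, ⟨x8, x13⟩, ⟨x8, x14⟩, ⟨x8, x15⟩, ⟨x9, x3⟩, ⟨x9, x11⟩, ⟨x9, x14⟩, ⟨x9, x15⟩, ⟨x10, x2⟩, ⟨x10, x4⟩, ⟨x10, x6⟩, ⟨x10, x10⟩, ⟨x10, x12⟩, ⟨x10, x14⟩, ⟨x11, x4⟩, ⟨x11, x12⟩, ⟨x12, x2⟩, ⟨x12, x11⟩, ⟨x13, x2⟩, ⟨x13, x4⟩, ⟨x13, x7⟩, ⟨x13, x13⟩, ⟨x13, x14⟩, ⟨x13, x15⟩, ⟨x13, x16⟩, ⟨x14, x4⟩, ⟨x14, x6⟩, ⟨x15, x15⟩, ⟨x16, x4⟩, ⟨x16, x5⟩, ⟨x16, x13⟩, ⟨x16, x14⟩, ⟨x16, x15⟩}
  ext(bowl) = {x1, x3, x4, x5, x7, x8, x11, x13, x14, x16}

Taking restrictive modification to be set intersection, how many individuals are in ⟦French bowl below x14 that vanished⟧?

2

⟦below x14⟧ = {x : ⟨x, x14⟩ ∈ ⟦below⟧} = {x2, x4, x6, x7, x8, x9, x10, x13, x16}
⟦that vanished⟧ = ⟦vanished⟧ = {x1, x3, x4, x5, x6, x10, x11, x13, x14, x15}
⟦bowl⟧ = {x1, x3, x4, x5, x7, x8, x11, x13, x14, x16}
… ∩ ⟦below x14⟧ = {x1, x3, x4, x5, x7, x8, x11, x13, x14, x16} ∩ {x2, x4, x6, x7, x8, x9, x10, x13, x16} = {x4, x7, x8, x13, x16}
… ∩ ⟦that vanished⟧ = {x4, x7, x8, x13, x16} ∩ {x1, x3, x4, x5, x6, x10, x11, x13, x14, x15} = {x4, x13}
… ∩ ⟦French⟧ = {x4, x13} ∩ {x1, x2, x4, x5, x6, x8, x10, x12, x13, x14, x15, x16} = {x4, x13}
⟦French bowl below x14 that vanished⟧ = {x4, x13}, so the cardinality is 2.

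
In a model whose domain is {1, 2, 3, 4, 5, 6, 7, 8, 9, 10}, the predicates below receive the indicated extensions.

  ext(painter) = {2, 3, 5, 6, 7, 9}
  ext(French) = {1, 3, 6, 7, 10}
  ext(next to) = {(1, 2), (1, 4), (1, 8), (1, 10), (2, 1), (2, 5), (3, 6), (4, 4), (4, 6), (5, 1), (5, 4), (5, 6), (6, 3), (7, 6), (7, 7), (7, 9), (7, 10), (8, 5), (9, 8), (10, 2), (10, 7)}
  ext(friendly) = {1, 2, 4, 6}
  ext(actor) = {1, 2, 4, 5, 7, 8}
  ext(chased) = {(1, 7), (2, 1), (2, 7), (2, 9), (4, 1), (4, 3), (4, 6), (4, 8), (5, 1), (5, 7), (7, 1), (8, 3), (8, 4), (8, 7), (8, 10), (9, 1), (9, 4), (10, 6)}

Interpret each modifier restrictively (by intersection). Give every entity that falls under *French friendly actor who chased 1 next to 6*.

{}

⟦who chased 1⟧ = {x : ⟨x, 1⟩ ∈ ⟦chased⟧} = {2, 4, 5, 7, 9}
⟦next to 6⟧ = {x : ⟨x, 6⟩ ∈ ⟦next to⟧} = {3, 4, 5, 7}
⟦actor⟧ = {1, 2, 4, 5, 7, 8}
… ∩ ⟦who chased 1⟧ = {1, 2, 4, 5, 7, 8} ∩ {2, 4, 5, 7, 9} = {2, 4, 5, 7}
… ∩ ⟦next to 6⟧ = {2, 4, 5, 7} ∩ {3, 4, 5, 7} = {4, 5, 7}
… ∩ ⟦French⟧ = {4, 5, 7} ∩ {1, 3, 6, 7, 10} = {7}
… ∩ ⟦friendly⟧ = {7} ∩ {1, 2, 4, 6} = ∅
So ⟦French friendly actor who chased 1 next to 6⟧ = {}.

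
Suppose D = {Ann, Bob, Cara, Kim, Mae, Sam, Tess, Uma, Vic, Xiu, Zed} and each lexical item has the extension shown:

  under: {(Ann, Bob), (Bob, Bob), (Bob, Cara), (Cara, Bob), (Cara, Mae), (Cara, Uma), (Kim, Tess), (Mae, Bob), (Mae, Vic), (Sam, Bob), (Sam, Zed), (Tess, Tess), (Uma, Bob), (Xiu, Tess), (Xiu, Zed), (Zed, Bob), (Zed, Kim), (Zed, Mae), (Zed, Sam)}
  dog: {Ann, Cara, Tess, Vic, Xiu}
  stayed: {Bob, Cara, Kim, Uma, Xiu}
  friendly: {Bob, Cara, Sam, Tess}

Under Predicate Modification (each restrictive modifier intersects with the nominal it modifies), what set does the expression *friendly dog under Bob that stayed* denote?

⟦under Bob⟧ = {x : ⟨x, Bob⟩ ∈ ⟦under⟧} = {Ann, Bob, Cara, Mae, Sam, Uma, Zed}
⟦that stayed⟧ = ⟦stayed⟧ = {Bob, Cara, Kim, Uma, Xiu}
⟦dog⟧ = {Ann, Cara, Tess, Vic, Xiu}
… ∩ ⟦under Bob⟧ = {Ann, Cara, Tess, Vic, Xiu} ∩ {Ann, Bob, Cara, Mae, Sam, Uma, Zed} = {Ann, Cara}
… ∩ ⟦that stayed⟧ = {Ann, Cara} ∩ {Bob, Cara, Kim, Uma, Xiu} = {Cara}
… ∩ ⟦friendly⟧ = {Cara} ∩ {Bob, Cara, Sam, Tess} = {Cara}
So ⟦friendly dog under Bob that stayed⟧ = {Cara}.

{Cara}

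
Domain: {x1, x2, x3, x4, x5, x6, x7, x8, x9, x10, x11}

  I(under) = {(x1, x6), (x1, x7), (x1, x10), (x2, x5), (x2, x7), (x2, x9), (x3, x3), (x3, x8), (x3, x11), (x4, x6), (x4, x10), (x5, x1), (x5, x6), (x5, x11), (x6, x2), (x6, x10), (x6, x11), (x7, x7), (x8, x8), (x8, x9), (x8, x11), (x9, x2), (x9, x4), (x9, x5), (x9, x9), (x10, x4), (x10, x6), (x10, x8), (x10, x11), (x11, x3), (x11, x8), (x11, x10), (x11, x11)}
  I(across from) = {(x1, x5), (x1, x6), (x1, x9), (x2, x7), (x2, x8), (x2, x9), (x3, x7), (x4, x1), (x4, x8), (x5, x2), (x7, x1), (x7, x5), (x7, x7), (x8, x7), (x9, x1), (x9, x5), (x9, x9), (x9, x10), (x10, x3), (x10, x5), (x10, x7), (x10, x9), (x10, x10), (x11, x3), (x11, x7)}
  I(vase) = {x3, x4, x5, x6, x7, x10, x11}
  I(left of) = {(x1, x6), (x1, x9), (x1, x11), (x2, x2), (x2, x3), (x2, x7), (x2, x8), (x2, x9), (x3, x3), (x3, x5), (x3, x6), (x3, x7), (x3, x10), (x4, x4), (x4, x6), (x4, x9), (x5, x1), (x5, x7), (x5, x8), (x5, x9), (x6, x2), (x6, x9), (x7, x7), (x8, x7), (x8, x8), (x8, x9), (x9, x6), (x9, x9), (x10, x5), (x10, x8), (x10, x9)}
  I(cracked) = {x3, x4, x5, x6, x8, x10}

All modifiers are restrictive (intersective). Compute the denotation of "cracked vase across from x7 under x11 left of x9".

{x10}

⟦across from x7⟧ = {x : ⟨x, x7⟩ ∈ ⟦across from⟧} = {x2, x3, x7, x8, x10, x11}
⟦under x11⟧ = {x : ⟨x, x11⟩ ∈ ⟦under⟧} = {x3, x5, x6, x8, x10, x11}
⟦left of x9⟧ = {x : ⟨x, x9⟩ ∈ ⟦left of⟧} = {x1, x2, x4, x5, x6, x8, x9, x10}
⟦vase⟧ = {x3, x4, x5, x6, x7, x10, x11}
… ∩ ⟦across from x7⟧ = {x3, x4, x5, x6, x7, x10, x11} ∩ {x2, x3, x7, x8, x10, x11} = {x3, x7, x10, x11}
… ∩ ⟦under x11⟧ = {x3, x7, x10, x11} ∩ {x3, x5, x6, x8, x10, x11} = {x3, x10, x11}
… ∩ ⟦left of x9⟧ = {x3, x10, x11} ∩ {x1, x2, x4, x5, x6, x8, x9, x10} = {x10}
… ∩ ⟦cracked⟧ = {x10} ∩ {x3, x4, x5, x6, x8, x10} = {x10}
So ⟦cracked vase across from x7 under x11 left of x9⟧ = {x10}.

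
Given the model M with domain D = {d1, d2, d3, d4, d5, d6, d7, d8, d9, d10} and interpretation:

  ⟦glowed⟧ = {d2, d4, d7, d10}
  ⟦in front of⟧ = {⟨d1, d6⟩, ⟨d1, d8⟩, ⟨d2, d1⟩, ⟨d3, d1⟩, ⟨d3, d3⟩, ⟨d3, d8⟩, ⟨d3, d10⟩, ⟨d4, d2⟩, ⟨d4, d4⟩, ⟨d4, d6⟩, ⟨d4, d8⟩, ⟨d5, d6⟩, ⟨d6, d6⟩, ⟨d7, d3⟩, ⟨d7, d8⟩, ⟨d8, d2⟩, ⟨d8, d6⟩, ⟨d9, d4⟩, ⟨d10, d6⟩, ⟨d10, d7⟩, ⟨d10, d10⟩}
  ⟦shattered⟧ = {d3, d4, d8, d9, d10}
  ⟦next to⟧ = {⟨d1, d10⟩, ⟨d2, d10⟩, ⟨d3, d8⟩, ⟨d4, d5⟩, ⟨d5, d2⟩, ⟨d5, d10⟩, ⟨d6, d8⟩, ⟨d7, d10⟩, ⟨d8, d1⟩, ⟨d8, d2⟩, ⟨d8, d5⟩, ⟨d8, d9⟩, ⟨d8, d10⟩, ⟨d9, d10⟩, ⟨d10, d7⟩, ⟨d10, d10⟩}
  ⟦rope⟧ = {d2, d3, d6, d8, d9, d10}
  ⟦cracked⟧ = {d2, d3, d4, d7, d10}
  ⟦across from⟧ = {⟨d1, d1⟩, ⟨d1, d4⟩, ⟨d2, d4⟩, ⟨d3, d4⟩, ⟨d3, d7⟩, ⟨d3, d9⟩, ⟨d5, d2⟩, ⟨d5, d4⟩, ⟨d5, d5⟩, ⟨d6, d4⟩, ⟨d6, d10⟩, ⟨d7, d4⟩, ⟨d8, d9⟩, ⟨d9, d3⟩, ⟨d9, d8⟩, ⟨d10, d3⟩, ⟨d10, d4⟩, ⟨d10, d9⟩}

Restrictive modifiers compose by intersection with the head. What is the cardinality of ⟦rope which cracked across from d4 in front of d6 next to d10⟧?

1

⟦which cracked⟧ = ⟦cracked⟧ = {d2, d3, d4, d7, d10}
⟦across from d4⟧ = {x : ⟨x, d4⟩ ∈ ⟦across from⟧} = {d1, d2, d3, d5, d6, d7, d10}
⟦in front of d6⟧ = {x : ⟨x, d6⟩ ∈ ⟦in front of⟧} = {d1, d4, d5, d6, d8, d10}
⟦next to d10⟧ = {x : ⟨x, d10⟩ ∈ ⟦next to⟧} = {d1, d2, d5, d7, d8, d9, d10}
⟦rope⟧ = {d2, d3, d6, d8, d9, d10}
… ∩ ⟦which cracked⟧ = {d2, d3, d6, d8, d9, d10} ∩ {d2, d3, d4, d7, d10} = {d2, d3, d10}
… ∩ ⟦across from d4⟧ = {d2, d3, d10} ∩ {d1, d2, d3, d5, d6, d7, d10} = {d2, d3, d10}
… ∩ ⟦in front of d6⟧ = {d2, d3, d10} ∩ {d1, d4, d5, d6, d8, d10} = {d10}
… ∩ ⟦next to d10⟧ = {d10} ∩ {d1, d2, d5, d7, d8, d9, d10} = {d10}
⟦rope which cracked across from d4 in front of d6 next to d10⟧ = {d10}, so the cardinality is 1.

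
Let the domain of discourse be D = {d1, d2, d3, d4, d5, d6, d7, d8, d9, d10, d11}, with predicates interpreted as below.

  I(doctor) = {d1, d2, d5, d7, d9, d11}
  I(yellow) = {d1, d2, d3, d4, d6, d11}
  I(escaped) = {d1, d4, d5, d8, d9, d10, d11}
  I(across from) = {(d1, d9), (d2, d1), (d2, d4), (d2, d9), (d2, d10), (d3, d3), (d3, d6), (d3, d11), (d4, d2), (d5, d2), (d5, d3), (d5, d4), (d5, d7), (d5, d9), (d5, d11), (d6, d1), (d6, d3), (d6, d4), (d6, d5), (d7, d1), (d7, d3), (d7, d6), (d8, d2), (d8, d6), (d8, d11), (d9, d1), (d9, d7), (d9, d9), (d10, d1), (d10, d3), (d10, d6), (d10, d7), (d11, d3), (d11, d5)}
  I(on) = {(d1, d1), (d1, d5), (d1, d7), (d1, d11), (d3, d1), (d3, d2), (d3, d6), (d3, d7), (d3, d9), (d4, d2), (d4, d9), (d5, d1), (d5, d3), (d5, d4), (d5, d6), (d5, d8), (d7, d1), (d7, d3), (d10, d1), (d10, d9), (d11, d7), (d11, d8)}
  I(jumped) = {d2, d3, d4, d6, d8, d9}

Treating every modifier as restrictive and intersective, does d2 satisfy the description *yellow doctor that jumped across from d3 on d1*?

⟦that jumped⟧ = ⟦jumped⟧ = {d2, d3, d4, d6, d8, d9}
⟦across from d3⟧ = {x : ⟨x, d3⟩ ∈ ⟦across from⟧} = {d3, d5, d6, d7, d10, d11}
⟦on d1⟧ = {x : ⟨x, d1⟩ ∈ ⟦on⟧} = {d1, d3, d5, d7, d10}
⟦doctor⟧ = {d1, d2, d5, d7, d9, d11}
… ∩ ⟦that jumped⟧ = {d1, d2, d5, d7, d9, d11} ∩ {d2, d3, d4, d6, d8, d9} = {d2, d9}
… ∩ ⟦across from d3⟧ = {d2, d9} ∩ {d3, d5, d6, d7, d10, d11} = ∅
… ∩ ⟦on d1⟧ = ∅ ∩ {d1, d3, d5, d7, d10} = ∅
… ∩ ⟦yellow⟧ = ∅ ∩ {d1, d2, d3, d4, d6, d11} = ∅
⟦yellow doctor that jumped across from d3 on d1⟧ = ∅; d2 ∉ this set.

no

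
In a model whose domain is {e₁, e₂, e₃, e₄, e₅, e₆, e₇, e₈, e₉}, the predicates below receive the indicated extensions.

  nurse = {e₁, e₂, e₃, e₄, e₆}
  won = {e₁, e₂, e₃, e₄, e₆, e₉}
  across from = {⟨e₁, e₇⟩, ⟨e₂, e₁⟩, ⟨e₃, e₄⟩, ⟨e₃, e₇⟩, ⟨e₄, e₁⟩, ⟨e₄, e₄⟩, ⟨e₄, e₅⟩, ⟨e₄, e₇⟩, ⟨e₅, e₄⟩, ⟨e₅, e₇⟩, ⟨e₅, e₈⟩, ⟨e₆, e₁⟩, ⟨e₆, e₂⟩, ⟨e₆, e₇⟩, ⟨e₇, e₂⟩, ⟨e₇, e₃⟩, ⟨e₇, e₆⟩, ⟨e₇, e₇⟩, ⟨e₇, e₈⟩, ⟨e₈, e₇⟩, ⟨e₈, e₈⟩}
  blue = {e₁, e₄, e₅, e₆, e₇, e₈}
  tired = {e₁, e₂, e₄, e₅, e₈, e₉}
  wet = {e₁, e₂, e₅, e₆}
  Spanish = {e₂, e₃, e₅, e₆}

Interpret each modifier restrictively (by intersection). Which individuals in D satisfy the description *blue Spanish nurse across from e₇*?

{e₆}

⟦across from e₇⟧ = {x : ⟨x, e₇⟩ ∈ ⟦across from⟧} = {e₁, e₃, e₄, e₅, e₆, e₇, e₈}
⟦nurse⟧ = {e₁, e₂, e₃, e₄, e₆}
… ∩ ⟦across from e₇⟧ = {e₁, e₂, e₃, e₄, e₆} ∩ {e₁, e₃, e₄, e₅, e₆, e₇, e₈} = {e₁, e₃, e₄, e₆}
… ∩ ⟦blue⟧ = {e₁, e₃, e₄, e₆} ∩ {e₁, e₄, e₅, e₆, e₇, e₈} = {e₁, e₄, e₆}
… ∩ ⟦Spanish⟧ = {e₁, e₄, e₆} ∩ {e₂, e₃, e₅, e₆} = {e₆}
So ⟦blue Spanish nurse across from e₇⟧ = {e₆}.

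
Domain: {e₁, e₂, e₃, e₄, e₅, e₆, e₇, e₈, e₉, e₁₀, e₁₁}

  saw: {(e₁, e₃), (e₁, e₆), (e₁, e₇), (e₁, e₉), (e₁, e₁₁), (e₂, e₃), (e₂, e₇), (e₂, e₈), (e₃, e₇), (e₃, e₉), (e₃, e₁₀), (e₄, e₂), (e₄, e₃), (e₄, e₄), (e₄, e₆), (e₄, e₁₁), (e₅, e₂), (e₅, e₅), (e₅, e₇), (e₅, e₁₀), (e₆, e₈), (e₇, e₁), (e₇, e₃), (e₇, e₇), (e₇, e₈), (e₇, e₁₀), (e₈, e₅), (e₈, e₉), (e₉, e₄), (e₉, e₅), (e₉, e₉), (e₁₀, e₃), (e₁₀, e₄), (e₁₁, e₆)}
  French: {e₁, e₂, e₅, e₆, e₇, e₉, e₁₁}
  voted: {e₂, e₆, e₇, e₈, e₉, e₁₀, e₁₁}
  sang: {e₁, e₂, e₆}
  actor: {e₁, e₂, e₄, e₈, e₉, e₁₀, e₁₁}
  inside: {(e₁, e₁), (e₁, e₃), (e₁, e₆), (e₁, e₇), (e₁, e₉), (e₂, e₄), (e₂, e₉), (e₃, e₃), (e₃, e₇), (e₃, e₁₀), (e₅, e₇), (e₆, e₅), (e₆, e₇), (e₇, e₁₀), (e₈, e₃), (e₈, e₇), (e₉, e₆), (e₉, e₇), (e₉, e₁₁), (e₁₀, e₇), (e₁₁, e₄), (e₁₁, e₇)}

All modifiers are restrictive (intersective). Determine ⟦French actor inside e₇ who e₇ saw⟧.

⟦inside e₇⟧ = {x : ⟨x, e₇⟩ ∈ ⟦inside⟧} = {e₁, e₃, e₅, e₆, e₈, e₉, e₁₀, e₁₁}
⟦who e₇ saw⟧ = {x : ⟨e₇, x⟩ ∈ ⟦saw⟧} = {e₁, e₃, e₇, e₈, e₁₀}
⟦actor⟧ = {e₁, e₂, e₄, e₈, e₉, e₁₀, e₁₁}
… ∩ ⟦inside e₇⟧ = {e₁, e₂, e₄, e₈, e₉, e₁₀, e₁₁} ∩ {e₁, e₃, e₅, e₆, e₈, e₉, e₁₀, e₁₁} = {e₁, e₈, e₉, e₁₀, e₁₁}
… ∩ ⟦who e₇ saw⟧ = {e₁, e₈, e₉, e₁₀, e₁₁} ∩ {e₁, e₃, e₇, e₈, e₁₀} = {e₁, e₈, e₁₀}
… ∩ ⟦French⟧ = {e₁, e₈, e₁₀} ∩ {e₁, e₂, e₅, e₆, e₇, e₉, e₁₁} = {e₁}
So ⟦French actor inside e₇ who e₇ saw⟧ = {e₁}.

{e₁}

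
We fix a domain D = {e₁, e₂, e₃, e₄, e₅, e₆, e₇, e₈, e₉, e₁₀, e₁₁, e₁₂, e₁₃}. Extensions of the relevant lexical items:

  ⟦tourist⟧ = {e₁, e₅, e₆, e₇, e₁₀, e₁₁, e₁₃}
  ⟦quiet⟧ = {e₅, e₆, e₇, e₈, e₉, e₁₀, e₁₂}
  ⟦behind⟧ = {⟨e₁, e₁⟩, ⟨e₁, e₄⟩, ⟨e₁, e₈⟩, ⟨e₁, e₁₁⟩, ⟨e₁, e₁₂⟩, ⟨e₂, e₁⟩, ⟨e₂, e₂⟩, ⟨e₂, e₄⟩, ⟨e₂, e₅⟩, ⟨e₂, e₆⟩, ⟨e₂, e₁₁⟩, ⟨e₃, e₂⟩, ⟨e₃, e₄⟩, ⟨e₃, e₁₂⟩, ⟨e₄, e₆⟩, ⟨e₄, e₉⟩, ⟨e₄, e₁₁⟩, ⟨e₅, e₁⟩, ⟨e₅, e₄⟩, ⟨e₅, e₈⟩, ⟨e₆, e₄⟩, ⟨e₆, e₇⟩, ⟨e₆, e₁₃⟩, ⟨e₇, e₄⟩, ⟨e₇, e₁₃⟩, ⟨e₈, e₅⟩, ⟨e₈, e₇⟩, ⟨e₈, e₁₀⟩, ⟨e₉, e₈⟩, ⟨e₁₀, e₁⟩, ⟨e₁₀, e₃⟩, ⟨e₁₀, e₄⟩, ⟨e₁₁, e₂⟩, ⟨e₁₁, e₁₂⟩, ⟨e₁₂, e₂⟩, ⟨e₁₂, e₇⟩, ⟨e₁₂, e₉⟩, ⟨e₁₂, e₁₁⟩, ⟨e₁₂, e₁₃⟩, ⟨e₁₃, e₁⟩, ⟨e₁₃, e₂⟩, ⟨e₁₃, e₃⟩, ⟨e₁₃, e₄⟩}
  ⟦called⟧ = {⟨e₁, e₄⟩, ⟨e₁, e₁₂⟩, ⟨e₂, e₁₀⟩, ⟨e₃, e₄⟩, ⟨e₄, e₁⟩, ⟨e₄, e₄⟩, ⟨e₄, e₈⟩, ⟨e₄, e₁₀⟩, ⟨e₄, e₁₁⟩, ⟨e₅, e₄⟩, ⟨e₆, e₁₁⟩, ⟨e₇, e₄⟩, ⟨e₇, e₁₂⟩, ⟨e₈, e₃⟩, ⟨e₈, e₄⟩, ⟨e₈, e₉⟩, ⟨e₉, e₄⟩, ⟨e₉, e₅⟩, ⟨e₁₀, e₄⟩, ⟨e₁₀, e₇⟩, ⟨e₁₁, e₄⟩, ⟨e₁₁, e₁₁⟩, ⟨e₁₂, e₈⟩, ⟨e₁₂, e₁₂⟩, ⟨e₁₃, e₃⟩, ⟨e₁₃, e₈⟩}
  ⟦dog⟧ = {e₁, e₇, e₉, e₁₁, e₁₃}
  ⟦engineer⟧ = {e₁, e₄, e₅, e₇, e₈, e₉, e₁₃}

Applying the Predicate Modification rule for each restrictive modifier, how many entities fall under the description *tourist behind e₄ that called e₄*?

⟦behind e₄⟧ = {x : ⟨x, e₄⟩ ∈ ⟦behind⟧} = {e₁, e₂, e₃, e₅, e₆, e₇, e₁₀, e₁₃}
⟦that called e₄⟧ = {x : ⟨x, e₄⟩ ∈ ⟦called⟧} = {e₁, e₃, e₄, e₅, e₇, e₈, e₉, e₁₀, e₁₁}
⟦tourist⟧ = {e₁, e₅, e₆, e₇, e₁₀, e₁₁, e₁₃}
… ∩ ⟦behind e₄⟧ = {e₁, e₅, e₆, e₇, e₁₀, e₁₁, e₁₃} ∩ {e₁, e₂, e₃, e₅, e₆, e₇, e₁₀, e₁₃} = {e₁, e₅, e₆, e₇, e₁₀, e₁₃}
… ∩ ⟦that called e₄⟧ = {e₁, e₅, e₆, e₇, e₁₀, e₁₃} ∩ {e₁, e₃, e₄, e₅, e₇, e₈, e₉, e₁₀, e₁₁} = {e₁, e₅, e₇, e₁₀}
⟦tourist behind e₄ that called e₄⟧ = {e₁, e₅, e₇, e₁₀}, so the cardinality is 4.

4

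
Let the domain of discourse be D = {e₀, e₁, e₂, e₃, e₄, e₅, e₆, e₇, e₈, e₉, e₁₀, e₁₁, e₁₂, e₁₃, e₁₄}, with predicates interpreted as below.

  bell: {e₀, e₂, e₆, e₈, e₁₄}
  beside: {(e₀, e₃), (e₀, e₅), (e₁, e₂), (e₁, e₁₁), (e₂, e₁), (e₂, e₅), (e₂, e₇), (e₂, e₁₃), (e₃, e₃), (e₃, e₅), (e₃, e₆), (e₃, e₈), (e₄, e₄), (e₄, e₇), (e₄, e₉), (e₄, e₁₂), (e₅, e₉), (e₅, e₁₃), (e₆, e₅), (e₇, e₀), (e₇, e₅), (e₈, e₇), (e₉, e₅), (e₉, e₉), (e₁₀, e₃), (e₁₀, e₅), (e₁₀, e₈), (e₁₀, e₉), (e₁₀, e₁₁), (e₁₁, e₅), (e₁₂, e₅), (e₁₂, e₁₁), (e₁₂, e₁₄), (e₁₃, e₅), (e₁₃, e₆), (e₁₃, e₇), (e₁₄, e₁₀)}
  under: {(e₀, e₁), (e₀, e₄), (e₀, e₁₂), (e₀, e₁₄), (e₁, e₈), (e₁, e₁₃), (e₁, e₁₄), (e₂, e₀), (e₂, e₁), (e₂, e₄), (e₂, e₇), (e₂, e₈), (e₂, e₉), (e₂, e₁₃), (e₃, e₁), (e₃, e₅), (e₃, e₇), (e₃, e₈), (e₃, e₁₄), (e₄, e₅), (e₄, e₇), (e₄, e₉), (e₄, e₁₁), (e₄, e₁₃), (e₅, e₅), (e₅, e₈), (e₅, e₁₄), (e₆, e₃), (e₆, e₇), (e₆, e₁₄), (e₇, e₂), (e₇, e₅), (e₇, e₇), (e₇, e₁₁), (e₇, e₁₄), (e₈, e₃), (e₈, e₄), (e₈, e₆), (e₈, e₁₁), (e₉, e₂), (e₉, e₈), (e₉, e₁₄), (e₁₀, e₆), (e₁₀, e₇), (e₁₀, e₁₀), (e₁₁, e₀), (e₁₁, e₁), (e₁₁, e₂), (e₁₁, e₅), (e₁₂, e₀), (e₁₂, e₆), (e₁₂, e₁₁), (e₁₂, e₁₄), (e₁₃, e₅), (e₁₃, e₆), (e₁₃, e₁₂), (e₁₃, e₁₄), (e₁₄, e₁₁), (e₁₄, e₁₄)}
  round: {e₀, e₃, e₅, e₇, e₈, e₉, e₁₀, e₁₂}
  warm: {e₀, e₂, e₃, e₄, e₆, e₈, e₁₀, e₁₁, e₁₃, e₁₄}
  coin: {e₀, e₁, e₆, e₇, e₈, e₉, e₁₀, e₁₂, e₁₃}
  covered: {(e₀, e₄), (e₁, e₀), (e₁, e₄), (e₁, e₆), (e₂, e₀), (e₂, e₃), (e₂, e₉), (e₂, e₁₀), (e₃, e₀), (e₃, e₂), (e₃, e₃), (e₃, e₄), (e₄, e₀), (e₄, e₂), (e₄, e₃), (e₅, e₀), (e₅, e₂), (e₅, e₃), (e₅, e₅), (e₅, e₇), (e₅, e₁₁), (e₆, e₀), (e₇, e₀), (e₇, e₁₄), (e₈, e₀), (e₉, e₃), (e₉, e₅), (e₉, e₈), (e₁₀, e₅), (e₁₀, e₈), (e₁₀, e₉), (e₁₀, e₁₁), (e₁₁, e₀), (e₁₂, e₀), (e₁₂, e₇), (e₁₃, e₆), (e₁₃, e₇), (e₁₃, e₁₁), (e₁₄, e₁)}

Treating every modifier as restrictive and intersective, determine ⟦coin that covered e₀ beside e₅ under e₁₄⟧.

⟦that covered e₀⟧ = {x : ⟨x, e₀⟩ ∈ ⟦covered⟧} = {e₁, e₂, e₃, e₄, e₅, e₆, e₇, e₈, e₁₁, e₁₂}
⟦beside e₅⟧ = {x : ⟨x, e₅⟩ ∈ ⟦beside⟧} = {e₀, e₂, e₃, e₆, e₇, e₉, e₁₀, e₁₁, e₁₂, e₁₃}
⟦under e₁₄⟧ = {x : ⟨x, e₁₄⟩ ∈ ⟦under⟧} = {e₀, e₁, e₃, e₅, e₆, e₇, e₉, e₁₂, e₁₃, e₁₄}
⟦coin⟧ = {e₀, e₁, e₆, e₇, e₈, e₉, e₁₀, e₁₂, e₁₃}
… ∩ ⟦that covered e₀⟧ = {e₀, e₁, e₆, e₇, e₈, e₉, e₁₀, e₁₂, e₁₃} ∩ {e₁, e₂, e₃, e₄, e₅, e₆, e₇, e₈, e₁₁, e₁₂} = {e₁, e₆, e₇, e₈, e₁₂}
… ∩ ⟦beside e₅⟧ = {e₁, e₆, e₇, e₈, e₁₂} ∩ {e₀, e₂, e₃, e₆, e₇, e₉, e₁₀, e₁₁, e₁₂, e₁₃} = {e₆, e₇, e₁₂}
… ∩ ⟦under e₁₄⟧ = {e₆, e₇, e₁₂} ∩ {e₀, e₁, e₃, e₅, e₆, e₇, e₉, e₁₂, e₁₃, e₁₄} = {e₆, e₇, e₁₂}
So ⟦coin that covered e₀ beside e₅ under e₁₄⟧ = {e₆, e₇, e₁₂}.

{e₆, e₇, e₁₂}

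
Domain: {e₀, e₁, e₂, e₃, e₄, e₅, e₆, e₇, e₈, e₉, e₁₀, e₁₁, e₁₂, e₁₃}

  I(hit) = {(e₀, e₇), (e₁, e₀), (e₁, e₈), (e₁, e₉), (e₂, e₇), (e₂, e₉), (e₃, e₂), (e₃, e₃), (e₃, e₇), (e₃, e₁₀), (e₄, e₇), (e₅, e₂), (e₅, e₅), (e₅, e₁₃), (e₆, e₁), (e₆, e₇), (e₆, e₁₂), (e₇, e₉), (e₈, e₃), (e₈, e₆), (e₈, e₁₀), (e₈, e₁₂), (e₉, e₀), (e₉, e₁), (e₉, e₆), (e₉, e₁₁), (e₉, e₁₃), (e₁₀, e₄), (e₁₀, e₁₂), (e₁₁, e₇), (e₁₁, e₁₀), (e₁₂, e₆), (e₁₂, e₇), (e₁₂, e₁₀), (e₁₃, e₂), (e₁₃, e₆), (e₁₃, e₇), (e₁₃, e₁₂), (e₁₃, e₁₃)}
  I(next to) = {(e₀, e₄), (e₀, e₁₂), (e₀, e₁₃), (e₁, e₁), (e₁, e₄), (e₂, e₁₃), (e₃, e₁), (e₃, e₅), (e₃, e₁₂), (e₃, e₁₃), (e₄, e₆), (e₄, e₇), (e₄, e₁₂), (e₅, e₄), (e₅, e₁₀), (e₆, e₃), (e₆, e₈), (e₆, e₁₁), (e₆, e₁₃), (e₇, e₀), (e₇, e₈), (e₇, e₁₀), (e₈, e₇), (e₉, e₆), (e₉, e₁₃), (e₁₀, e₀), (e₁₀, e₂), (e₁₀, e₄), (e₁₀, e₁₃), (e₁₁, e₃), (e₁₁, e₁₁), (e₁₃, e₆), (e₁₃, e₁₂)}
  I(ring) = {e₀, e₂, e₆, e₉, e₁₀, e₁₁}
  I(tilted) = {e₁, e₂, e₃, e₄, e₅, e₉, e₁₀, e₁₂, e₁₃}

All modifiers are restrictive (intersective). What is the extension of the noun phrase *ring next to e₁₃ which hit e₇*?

{e₀, e₂, e₆}

⟦next to e₁₃⟧ = {x : ⟨x, e₁₃⟩ ∈ ⟦next to⟧} = {e₀, e₂, e₃, e₆, e₉, e₁₀}
⟦which hit e₇⟧ = {x : ⟨x, e₇⟩ ∈ ⟦hit⟧} = {e₀, e₂, e₃, e₄, e₆, e₁₁, e₁₂, e₁₃}
⟦ring⟧ = {e₀, e₂, e₆, e₉, e₁₀, e₁₁}
… ∩ ⟦next to e₁₃⟧ = {e₀, e₂, e₆, e₉, e₁₀, e₁₁} ∩ {e₀, e₂, e₃, e₆, e₉, e₁₀} = {e₀, e₂, e₆, e₉, e₁₀}
… ∩ ⟦which hit e₇⟧ = {e₀, e₂, e₆, e₉, e₁₀} ∩ {e₀, e₂, e₃, e₄, e₆, e₁₁, e₁₂, e₁₃} = {e₀, e₂, e₆}
So ⟦ring next to e₁₃ which hit e₇⟧ = {e₀, e₂, e₆}.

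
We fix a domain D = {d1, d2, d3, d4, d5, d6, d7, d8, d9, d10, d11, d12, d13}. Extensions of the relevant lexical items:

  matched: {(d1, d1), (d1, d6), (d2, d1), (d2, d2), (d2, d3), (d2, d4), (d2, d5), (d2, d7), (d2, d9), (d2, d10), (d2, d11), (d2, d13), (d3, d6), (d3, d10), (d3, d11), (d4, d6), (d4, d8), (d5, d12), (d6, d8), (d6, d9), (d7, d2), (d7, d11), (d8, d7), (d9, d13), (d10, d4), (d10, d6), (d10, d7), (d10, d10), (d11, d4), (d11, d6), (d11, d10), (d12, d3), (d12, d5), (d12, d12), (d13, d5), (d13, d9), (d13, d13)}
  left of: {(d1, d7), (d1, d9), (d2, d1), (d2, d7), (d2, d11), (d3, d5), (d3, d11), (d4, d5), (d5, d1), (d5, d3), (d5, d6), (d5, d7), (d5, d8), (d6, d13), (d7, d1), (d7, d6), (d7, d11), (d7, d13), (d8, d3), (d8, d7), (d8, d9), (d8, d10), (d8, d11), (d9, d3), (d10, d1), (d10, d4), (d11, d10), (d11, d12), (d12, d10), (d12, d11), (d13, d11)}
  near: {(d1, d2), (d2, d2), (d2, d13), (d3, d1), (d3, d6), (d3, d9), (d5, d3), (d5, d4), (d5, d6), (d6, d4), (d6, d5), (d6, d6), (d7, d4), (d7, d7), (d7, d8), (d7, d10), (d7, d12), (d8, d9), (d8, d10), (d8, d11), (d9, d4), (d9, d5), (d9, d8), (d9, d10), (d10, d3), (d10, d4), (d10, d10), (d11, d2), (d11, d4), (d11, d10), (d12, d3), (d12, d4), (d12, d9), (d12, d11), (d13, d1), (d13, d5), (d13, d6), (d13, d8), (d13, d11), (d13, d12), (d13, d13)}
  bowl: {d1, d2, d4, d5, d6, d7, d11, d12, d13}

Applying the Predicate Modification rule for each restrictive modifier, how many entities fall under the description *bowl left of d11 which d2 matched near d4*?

⟦left of d11⟧ = {x : ⟨x, d11⟩ ∈ ⟦left of⟧} = {d2, d3, d7, d8, d12, d13}
⟦which d2 matched⟧ = {x : ⟨d2, x⟩ ∈ ⟦matched⟧} = {d1, d2, d3, d4, d5, d7, d9, d10, d11, d13}
⟦near d4⟧ = {x : ⟨x, d4⟩ ∈ ⟦near⟧} = {d5, d6, d7, d9, d10, d11, d12}
⟦bowl⟧ = {d1, d2, d4, d5, d6, d7, d11, d12, d13}
… ∩ ⟦left of d11⟧ = {d1, d2, d4, d5, d6, d7, d11, d12, d13} ∩ {d2, d3, d7, d8, d12, d13} = {d2, d7, d12, d13}
… ∩ ⟦which d2 matched⟧ = {d2, d7, d12, d13} ∩ {d1, d2, d3, d4, d5, d7, d9, d10, d11, d13} = {d2, d7, d13}
… ∩ ⟦near d4⟧ = {d2, d7, d13} ∩ {d5, d6, d7, d9, d10, d11, d12} = {d7}
⟦bowl left of d11 which d2 matched near d4⟧ = {d7}, so the cardinality is 1.

1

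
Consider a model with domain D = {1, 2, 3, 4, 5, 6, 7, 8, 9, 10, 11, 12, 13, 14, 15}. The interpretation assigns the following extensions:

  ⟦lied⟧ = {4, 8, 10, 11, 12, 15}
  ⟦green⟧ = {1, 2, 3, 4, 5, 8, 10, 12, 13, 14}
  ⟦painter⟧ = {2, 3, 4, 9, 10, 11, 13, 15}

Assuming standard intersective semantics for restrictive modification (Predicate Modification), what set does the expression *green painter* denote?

{2, 3, 4, 10, 13}

⟦painter⟧ = {2, 3, 4, 9, 10, 11, 13, 15}
… ∩ ⟦green⟧ = {2, 3, 4, 9, 10, 11, 13, 15} ∩ {1, 2, 3, 4, 5, 8, 10, 12, 13, 14} = {2, 3, 4, 10, 13}
So ⟦green painter⟧ = {2, 3, 4, 10, 13}.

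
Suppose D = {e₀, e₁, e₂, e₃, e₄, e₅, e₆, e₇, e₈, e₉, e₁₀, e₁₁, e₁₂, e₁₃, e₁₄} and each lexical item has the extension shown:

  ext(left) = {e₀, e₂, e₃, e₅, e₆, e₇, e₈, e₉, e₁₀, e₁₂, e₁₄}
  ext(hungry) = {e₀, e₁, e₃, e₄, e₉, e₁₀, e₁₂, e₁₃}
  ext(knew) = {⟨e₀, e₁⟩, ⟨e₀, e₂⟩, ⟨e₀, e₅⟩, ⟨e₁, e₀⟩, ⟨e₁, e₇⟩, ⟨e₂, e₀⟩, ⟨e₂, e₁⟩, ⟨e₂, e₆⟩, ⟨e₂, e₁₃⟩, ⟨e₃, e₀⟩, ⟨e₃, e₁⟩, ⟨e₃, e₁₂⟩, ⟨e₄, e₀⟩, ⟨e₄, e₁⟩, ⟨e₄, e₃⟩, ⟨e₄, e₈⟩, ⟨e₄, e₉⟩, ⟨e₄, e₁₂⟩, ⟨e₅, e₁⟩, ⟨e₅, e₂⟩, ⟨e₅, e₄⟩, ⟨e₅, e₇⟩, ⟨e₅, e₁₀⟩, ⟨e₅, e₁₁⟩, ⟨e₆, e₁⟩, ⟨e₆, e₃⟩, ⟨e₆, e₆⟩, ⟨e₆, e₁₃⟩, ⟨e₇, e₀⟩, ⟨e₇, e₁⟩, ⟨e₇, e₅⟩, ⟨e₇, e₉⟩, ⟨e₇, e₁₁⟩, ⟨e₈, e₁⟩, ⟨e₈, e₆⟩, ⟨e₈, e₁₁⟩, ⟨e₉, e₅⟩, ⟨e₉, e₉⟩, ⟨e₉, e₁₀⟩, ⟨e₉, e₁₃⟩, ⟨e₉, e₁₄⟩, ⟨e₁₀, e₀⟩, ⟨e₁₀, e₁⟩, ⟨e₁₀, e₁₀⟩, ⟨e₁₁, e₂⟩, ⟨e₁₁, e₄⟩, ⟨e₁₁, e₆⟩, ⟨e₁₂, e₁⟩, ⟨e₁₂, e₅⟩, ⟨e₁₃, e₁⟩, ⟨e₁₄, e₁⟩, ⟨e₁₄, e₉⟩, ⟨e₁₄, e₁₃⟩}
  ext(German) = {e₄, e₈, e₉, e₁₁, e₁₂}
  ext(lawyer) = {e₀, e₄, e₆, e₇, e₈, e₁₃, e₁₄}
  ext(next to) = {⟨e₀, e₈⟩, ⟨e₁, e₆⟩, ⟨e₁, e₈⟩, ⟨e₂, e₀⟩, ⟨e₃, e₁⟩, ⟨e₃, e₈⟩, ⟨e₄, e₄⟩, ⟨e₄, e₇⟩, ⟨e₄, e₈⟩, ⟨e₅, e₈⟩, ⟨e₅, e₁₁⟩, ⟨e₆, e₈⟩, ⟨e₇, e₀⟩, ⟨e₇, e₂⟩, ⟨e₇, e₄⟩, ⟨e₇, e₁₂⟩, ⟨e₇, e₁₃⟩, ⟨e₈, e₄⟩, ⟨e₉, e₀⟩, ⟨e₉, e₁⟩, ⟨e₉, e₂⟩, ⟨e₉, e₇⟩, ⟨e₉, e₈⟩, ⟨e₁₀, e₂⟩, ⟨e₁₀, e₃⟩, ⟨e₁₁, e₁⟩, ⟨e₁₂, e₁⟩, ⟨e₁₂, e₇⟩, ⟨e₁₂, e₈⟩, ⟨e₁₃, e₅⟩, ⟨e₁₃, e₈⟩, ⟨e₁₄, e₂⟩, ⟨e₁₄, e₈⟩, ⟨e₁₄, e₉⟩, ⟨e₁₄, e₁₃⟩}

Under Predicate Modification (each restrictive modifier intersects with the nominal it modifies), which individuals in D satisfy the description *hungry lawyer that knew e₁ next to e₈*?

⟦that knew e₁⟧ = {x : ⟨x, e₁⟩ ∈ ⟦knew⟧} = {e₀, e₂, e₃, e₄, e₅, e₆, e₇, e₈, e₁₀, e₁₂, e₁₃, e₁₄}
⟦next to e₈⟧ = {x : ⟨x, e₈⟩ ∈ ⟦next to⟧} = {e₀, e₁, e₃, e₄, e₅, e₆, e₉, e₁₂, e₁₃, e₁₄}
⟦lawyer⟧ = {e₀, e₄, e₆, e₇, e₈, e₁₃, e₁₄}
… ∩ ⟦that knew e₁⟧ = {e₀, e₄, e₆, e₇, e₈, e₁₃, e₁₄} ∩ {e₀, e₂, e₃, e₄, e₅, e₆, e₇, e₈, e₁₀, e₁₂, e₁₃, e₁₄} = {e₀, e₄, e₆, e₇, e₈, e₁₃, e₁₄}
… ∩ ⟦next to e₈⟧ = {e₀, e₄, e₆, e₇, e₈, e₁₃, e₁₄} ∩ {e₀, e₁, e₃, e₄, e₅, e₆, e₉, e₁₂, e₁₃, e₁₄} = {e₀, e₄, e₆, e₁₃, e₁₄}
… ∩ ⟦hungry⟧ = {e₀, e₄, e₆, e₁₃, e₁₄} ∩ {e₀, e₁, e₃, e₄, e₉, e₁₀, e₁₂, e₁₃} = {e₀, e₄, e₁₃}
So ⟦hungry lawyer that knew e₁ next to e₈⟧ = {e₀, e₄, e₁₃}.

{e₀, e₄, e₁₃}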